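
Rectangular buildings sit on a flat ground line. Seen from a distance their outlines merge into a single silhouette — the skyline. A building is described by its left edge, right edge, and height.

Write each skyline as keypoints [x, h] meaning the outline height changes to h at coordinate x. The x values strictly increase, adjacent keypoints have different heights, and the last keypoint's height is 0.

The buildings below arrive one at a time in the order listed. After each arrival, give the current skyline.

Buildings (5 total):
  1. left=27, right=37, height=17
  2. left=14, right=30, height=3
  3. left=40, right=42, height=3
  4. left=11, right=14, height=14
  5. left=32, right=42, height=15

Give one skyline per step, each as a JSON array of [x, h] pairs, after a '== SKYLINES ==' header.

== SKYLINES ==
[[27,17],[37,0]]
[[14,3],[27,17],[37,0]]
[[14,3],[27,17],[37,0],[40,3],[42,0]]
[[11,14],[14,3],[27,17],[37,0],[40,3],[42,0]]
[[11,14],[14,3],[27,17],[37,15],[42,0]]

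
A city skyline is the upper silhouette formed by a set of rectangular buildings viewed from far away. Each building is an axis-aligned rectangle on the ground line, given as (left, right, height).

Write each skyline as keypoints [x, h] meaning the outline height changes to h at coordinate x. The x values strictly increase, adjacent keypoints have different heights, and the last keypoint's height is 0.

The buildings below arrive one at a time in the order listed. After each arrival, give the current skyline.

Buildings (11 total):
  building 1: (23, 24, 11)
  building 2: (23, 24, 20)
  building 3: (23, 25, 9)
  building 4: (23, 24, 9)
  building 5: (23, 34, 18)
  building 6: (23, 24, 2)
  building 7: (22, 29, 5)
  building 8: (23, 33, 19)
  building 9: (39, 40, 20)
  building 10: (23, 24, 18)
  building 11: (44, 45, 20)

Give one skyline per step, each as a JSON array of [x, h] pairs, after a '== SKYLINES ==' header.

== SKYLINES ==
[[23,11],[24,0]]
[[23,20],[24,0]]
[[23,20],[24,9],[25,0]]
[[23,20],[24,9],[25,0]]
[[23,20],[24,18],[34,0]]
[[23,20],[24,18],[34,0]]
[[22,5],[23,20],[24,18],[34,0]]
[[22,5],[23,20],[24,19],[33,18],[34,0]]
[[22,5],[23,20],[24,19],[33,18],[34,0],[39,20],[40,0]]
[[22,5],[23,20],[24,19],[33,18],[34,0],[39,20],[40,0]]
[[22,5],[23,20],[24,19],[33,18],[34,0],[39,20],[40,0],[44,20],[45,0]]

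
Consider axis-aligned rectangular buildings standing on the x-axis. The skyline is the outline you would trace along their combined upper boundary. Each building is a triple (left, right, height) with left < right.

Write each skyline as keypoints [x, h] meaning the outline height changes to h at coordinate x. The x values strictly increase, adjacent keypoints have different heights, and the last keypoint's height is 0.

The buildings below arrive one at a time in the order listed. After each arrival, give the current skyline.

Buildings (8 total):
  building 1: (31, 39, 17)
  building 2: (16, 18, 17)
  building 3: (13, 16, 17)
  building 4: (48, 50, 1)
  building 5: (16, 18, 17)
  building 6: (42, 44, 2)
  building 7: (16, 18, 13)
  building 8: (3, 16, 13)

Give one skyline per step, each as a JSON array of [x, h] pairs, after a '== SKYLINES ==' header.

== SKYLINES ==
[[31,17],[39,0]]
[[16,17],[18,0],[31,17],[39,0]]
[[13,17],[18,0],[31,17],[39,0]]
[[13,17],[18,0],[31,17],[39,0],[48,1],[50,0]]
[[13,17],[18,0],[31,17],[39,0],[48,1],[50,0]]
[[13,17],[18,0],[31,17],[39,0],[42,2],[44,0],[48,1],[50,0]]
[[13,17],[18,0],[31,17],[39,0],[42,2],[44,0],[48,1],[50,0]]
[[3,13],[13,17],[18,0],[31,17],[39,0],[42,2],[44,0],[48,1],[50,0]]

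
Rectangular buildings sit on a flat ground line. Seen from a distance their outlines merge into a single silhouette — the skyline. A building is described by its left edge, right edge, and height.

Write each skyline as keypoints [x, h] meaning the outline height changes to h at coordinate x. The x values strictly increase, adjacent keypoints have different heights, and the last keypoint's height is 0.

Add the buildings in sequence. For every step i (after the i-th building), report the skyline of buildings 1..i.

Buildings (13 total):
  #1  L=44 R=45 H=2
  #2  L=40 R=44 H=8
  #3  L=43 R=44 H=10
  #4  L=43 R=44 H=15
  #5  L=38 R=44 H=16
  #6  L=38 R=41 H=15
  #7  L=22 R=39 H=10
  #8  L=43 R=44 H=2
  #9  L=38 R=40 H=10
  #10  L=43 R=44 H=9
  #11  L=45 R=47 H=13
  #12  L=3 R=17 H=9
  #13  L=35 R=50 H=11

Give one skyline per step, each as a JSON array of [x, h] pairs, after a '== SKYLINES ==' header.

== SKYLINES ==
[[44,2],[45,0]]
[[40,8],[44,2],[45,0]]
[[40,8],[43,10],[44,2],[45,0]]
[[40,8],[43,15],[44,2],[45,0]]
[[38,16],[44,2],[45,0]]
[[38,16],[44,2],[45,0]]
[[22,10],[38,16],[44,2],[45,0]]
[[22,10],[38,16],[44,2],[45,0]]
[[22,10],[38,16],[44,2],[45,0]]
[[22,10],[38,16],[44,2],[45,0]]
[[22,10],[38,16],[44,2],[45,13],[47,0]]
[[3,9],[17,0],[22,10],[38,16],[44,2],[45,13],[47,0]]
[[3,9],[17,0],[22,10],[35,11],[38,16],[44,11],[45,13],[47,11],[50,0]]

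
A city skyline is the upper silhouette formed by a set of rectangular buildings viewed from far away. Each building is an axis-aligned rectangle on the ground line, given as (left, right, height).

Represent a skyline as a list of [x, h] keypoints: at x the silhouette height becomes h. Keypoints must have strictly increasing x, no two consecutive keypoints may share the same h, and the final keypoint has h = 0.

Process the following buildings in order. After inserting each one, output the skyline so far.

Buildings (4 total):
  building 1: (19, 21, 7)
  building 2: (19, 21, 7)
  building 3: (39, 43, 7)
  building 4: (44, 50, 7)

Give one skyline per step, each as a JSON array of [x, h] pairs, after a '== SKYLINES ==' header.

== SKYLINES ==
[[19,7],[21,0]]
[[19,7],[21,0]]
[[19,7],[21,0],[39,7],[43,0]]
[[19,7],[21,0],[39,7],[43,0],[44,7],[50,0]]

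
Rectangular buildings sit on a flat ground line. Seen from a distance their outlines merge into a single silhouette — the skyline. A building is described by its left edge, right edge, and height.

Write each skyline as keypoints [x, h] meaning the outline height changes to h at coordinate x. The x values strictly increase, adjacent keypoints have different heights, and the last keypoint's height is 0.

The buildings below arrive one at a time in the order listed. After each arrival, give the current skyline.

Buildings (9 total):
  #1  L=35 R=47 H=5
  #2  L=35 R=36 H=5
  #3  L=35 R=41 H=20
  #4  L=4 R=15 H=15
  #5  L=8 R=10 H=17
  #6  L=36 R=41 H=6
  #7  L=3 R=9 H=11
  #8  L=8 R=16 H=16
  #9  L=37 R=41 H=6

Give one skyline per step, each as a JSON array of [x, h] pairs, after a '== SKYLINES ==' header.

== SKYLINES ==
[[35,5],[47,0]]
[[35,5],[47,0]]
[[35,20],[41,5],[47,0]]
[[4,15],[15,0],[35,20],[41,5],[47,0]]
[[4,15],[8,17],[10,15],[15,0],[35,20],[41,5],[47,0]]
[[4,15],[8,17],[10,15],[15,0],[35,20],[41,5],[47,0]]
[[3,11],[4,15],[8,17],[10,15],[15,0],[35,20],[41,5],[47,0]]
[[3,11],[4,15],[8,17],[10,16],[16,0],[35,20],[41,5],[47,0]]
[[3,11],[4,15],[8,17],[10,16],[16,0],[35,20],[41,5],[47,0]]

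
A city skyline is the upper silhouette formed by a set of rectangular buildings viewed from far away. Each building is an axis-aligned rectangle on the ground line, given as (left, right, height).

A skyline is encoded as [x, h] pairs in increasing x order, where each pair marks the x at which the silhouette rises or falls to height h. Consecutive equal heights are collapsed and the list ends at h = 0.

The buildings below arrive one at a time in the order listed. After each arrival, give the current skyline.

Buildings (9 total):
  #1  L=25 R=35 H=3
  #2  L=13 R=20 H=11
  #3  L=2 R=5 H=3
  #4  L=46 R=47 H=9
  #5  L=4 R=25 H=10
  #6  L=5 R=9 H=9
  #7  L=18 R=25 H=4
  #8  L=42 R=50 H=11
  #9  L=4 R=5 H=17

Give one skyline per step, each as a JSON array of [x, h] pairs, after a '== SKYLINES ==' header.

== SKYLINES ==
[[25,3],[35,0]]
[[13,11],[20,0],[25,3],[35,0]]
[[2,3],[5,0],[13,11],[20,0],[25,3],[35,0]]
[[2,3],[5,0],[13,11],[20,0],[25,3],[35,0],[46,9],[47,0]]
[[2,3],[4,10],[13,11],[20,10],[25,3],[35,0],[46,9],[47,0]]
[[2,3],[4,10],[13,11],[20,10],[25,3],[35,0],[46,9],[47,0]]
[[2,3],[4,10],[13,11],[20,10],[25,3],[35,0],[46,9],[47,0]]
[[2,3],[4,10],[13,11],[20,10],[25,3],[35,0],[42,11],[50,0]]
[[2,3],[4,17],[5,10],[13,11],[20,10],[25,3],[35,0],[42,11],[50,0]]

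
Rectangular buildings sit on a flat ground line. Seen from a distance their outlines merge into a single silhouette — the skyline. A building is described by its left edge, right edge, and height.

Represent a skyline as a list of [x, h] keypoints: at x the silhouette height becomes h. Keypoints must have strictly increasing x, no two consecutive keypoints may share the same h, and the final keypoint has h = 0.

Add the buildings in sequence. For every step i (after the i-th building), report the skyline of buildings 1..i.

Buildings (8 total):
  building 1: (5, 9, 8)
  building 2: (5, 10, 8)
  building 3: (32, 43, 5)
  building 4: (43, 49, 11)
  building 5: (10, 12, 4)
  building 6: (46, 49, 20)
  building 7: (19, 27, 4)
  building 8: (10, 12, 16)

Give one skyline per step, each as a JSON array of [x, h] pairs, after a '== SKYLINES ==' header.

== SKYLINES ==
[[5,8],[9,0]]
[[5,8],[10,0]]
[[5,8],[10,0],[32,5],[43,0]]
[[5,8],[10,0],[32,5],[43,11],[49,0]]
[[5,8],[10,4],[12,0],[32,5],[43,11],[49,0]]
[[5,8],[10,4],[12,0],[32,5],[43,11],[46,20],[49,0]]
[[5,8],[10,4],[12,0],[19,4],[27,0],[32,5],[43,11],[46,20],[49,0]]
[[5,8],[10,16],[12,0],[19,4],[27,0],[32,5],[43,11],[46,20],[49,0]]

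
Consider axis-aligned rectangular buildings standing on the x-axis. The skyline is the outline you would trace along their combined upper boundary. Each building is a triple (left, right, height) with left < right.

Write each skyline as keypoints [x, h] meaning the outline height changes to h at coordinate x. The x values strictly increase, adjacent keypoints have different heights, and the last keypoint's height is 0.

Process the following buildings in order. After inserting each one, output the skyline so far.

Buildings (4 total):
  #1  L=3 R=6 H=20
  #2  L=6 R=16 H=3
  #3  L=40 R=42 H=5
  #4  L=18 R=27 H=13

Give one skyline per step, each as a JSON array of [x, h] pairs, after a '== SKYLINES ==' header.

== SKYLINES ==
[[3,20],[6,0]]
[[3,20],[6,3],[16,0]]
[[3,20],[6,3],[16,0],[40,5],[42,0]]
[[3,20],[6,3],[16,0],[18,13],[27,0],[40,5],[42,0]]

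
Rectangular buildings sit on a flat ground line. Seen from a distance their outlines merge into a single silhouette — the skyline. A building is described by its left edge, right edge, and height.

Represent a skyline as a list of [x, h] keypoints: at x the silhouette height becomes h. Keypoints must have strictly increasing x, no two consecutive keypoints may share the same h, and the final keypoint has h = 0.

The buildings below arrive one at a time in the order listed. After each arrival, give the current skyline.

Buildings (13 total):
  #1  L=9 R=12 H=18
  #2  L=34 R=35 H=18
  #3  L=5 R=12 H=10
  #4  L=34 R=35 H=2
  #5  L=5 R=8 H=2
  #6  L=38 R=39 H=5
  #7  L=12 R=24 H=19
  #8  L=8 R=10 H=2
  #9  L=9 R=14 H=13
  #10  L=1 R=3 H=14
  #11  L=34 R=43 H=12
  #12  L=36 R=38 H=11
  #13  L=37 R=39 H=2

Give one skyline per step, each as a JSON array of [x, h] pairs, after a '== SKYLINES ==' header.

== SKYLINES ==
[[9,18],[12,0]]
[[9,18],[12,0],[34,18],[35,0]]
[[5,10],[9,18],[12,0],[34,18],[35,0]]
[[5,10],[9,18],[12,0],[34,18],[35,0]]
[[5,10],[9,18],[12,0],[34,18],[35,0]]
[[5,10],[9,18],[12,0],[34,18],[35,0],[38,5],[39,0]]
[[5,10],[9,18],[12,19],[24,0],[34,18],[35,0],[38,5],[39,0]]
[[5,10],[9,18],[12,19],[24,0],[34,18],[35,0],[38,5],[39,0]]
[[5,10],[9,18],[12,19],[24,0],[34,18],[35,0],[38,5],[39,0]]
[[1,14],[3,0],[5,10],[9,18],[12,19],[24,0],[34,18],[35,0],[38,5],[39,0]]
[[1,14],[3,0],[5,10],[9,18],[12,19],[24,0],[34,18],[35,12],[43,0]]
[[1,14],[3,0],[5,10],[9,18],[12,19],[24,0],[34,18],[35,12],[43,0]]
[[1,14],[3,0],[5,10],[9,18],[12,19],[24,0],[34,18],[35,12],[43,0]]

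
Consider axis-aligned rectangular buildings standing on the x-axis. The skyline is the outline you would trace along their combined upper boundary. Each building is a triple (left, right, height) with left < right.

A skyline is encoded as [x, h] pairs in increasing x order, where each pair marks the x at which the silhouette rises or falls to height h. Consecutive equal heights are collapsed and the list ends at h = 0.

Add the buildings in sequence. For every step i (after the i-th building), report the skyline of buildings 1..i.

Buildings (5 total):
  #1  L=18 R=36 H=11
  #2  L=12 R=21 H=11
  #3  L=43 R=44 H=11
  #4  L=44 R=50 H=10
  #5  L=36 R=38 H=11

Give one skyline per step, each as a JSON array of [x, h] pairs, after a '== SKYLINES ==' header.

== SKYLINES ==
[[18,11],[36,0]]
[[12,11],[36,0]]
[[12,11],[36,0],[43,11],[44,0]]
[[12,11],[36,0],[43,11],[44,10],[50,0]]
[[12,11],[38,0],[43,11],[44,10],[50,0]]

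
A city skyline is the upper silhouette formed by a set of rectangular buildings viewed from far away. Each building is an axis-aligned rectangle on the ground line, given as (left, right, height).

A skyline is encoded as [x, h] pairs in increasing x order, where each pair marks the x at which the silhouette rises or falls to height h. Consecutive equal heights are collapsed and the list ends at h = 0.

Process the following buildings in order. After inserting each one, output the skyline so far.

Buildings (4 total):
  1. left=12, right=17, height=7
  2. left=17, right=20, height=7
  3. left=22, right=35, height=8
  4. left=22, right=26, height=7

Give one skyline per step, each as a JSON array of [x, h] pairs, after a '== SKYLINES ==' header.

== SKYLINES ==
[[12,7],[17,0]]
[[12,7],[20,0]]
[[12,7],[20,0],[22,8],[35,0]]
[[12,7],[20,0],[22,8],[35,0]]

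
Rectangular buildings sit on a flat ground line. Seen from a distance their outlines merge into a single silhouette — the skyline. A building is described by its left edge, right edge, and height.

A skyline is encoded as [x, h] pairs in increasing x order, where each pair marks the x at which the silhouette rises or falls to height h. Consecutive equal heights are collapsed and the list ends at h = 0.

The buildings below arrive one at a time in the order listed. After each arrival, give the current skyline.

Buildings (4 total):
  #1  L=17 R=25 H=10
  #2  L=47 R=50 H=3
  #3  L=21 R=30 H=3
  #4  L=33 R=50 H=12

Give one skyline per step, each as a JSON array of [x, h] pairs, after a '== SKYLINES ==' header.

== SKYLINES ==
[[17,10],[25,0]]
[[17,10],[25,0],[47,3],[50,0]]
[[17,10],[25,3],[30,0],[47,3],[50,0]]
[[17,10],[25,3],[30,0],[33,12],[50,0]]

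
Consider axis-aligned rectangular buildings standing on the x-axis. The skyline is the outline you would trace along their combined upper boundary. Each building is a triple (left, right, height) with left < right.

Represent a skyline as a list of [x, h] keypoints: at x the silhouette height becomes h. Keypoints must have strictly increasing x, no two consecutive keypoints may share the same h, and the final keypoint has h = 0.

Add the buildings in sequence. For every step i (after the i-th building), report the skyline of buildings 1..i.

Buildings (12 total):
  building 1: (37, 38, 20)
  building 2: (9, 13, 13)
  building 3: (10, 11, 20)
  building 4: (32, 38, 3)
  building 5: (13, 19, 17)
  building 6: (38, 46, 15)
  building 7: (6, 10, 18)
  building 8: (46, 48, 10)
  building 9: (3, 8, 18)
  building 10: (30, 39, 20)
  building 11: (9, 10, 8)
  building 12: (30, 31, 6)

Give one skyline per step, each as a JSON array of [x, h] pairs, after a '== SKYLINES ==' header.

== SKYLINES ==
[[37,20],[38,0]]
[[9,13],[13,0],[37,20],[38,0]]
[[9,13],[10,20],[11,13],[13,0],[37,20],[38,0]]
[[9,13],[10,20],[11,13],[13,0],[32,3],[37,20],[38,0]]
[[9,13],[10,20],[11,13],[13,17],[19,0],[32,3],[37,20],[38,0]]
[[9,13],[10,20],[11,13],[13,17],[19,0],[32,3],[37,20],[38,15],[46,0]]
[[6,18],[10,20],[11,13],[13,17],[19,0],[32,3],[37,20],[38,15],[46,0]]
[[6,18],[10,20],[11,13],[13,17],[19,0],[32,3],[37,20],[38,15],[46,10],[48,0]]
[[3,18],[10,20],[11,13],[13,17],[19,0],[32,3],[37,20],[38,15],[46,10],[48,0]]
[[3,18],[10,20],[11,13],[13,17],[19,0],[30,20],[39,15],[46,10],[48,0]]
[[3,18],[10,20],[11,13],[13,17],[19,0],[30,20],[39,15],[46,10],[48,0]]
[[3,18],[10,20],[11,13],[13,17],[19,0],[30,20],[39,15],[46,10],[48,0]]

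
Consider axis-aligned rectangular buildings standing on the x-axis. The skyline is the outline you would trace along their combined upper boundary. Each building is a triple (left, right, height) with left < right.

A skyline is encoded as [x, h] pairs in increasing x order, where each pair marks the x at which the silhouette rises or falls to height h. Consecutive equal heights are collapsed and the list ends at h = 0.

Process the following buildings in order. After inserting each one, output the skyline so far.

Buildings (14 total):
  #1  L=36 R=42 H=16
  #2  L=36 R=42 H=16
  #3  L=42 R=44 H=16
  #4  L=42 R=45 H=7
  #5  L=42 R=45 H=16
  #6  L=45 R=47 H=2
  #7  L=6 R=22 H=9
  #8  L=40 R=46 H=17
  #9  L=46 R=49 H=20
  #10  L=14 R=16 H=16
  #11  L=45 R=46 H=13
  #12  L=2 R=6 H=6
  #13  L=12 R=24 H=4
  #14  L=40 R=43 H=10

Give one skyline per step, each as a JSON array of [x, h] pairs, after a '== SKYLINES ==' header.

== SKYLINES ==
[[36,16],[42,0]]
[[36,16],[42,0]]
[[36,16],[44,0]]
[[36,16],[44,7],[45,0]]
[[36,16],[45,0]]
[[36,16],[45,2],[47,0]]
[[6,9],[22,0],[36,16],[45,2],[47,0]]
[[6,9],[22,0],[36,16],[40,17],[46,2],[47,0]]
[[6,9],[22,0],[36,16],[40,17],[46,20],[49,0]]
[[6,9],[14,16],[16,9],[22,0],[36,16],[40,17],[46,20],[49,0]]
[[6,9],[14,16],[16,9],[22,0],[36,16],[40,17],[46,20],[49,0]]
[[2,6],[6,9],[14,16],[16,9],[22,0],[36,16],[40,17],[46,20],[49,0]]
[[2,6],[6,9],[14,16],[16,9],[22,4],[24,0],[36,16],[40,17],[46,20],[49,0]]
[[2,6],[6,9],[14,16],[16,9],[22,4],[24,0],[36,16],[40,17],[46,20],[49,0]]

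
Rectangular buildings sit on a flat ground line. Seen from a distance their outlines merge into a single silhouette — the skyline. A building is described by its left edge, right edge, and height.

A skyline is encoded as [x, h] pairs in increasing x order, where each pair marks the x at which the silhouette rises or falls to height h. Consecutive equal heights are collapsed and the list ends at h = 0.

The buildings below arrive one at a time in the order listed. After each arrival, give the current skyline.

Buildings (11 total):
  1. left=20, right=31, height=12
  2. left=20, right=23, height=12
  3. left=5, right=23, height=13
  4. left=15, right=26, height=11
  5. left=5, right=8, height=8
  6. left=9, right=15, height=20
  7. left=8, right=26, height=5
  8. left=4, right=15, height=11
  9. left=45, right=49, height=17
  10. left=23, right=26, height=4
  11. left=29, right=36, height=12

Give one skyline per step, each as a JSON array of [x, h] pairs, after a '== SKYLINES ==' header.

== SKYLINES ==
[[20,12],[31,0]]
[[20,12],[31,0]]
[[5,13],[23,12],[31,0]]
[[5,13],[23,12],[31,0]]
[[5,13],[23,12],[31,0]]
[[5,13],[9,20],[15,13],[23,12],[31,0]]
[[5,13],[9,20],[15,13],[23,12],[31,0]]
[[4,11],[5,13],[9,20],[15,13],[23,12],[31,0]]
[[4,11],[5,13],[9,20],[15,13],[23,12],[31,0],[45,17],[49,0]]
[[4,11],[5,13],[9,20],[15,13],[23,12],[31,0],[45,17],[49,0]]
[[4,11],[5,13],[9,20],[15,13],[23,12],[36,0],[45,17],[49,0]]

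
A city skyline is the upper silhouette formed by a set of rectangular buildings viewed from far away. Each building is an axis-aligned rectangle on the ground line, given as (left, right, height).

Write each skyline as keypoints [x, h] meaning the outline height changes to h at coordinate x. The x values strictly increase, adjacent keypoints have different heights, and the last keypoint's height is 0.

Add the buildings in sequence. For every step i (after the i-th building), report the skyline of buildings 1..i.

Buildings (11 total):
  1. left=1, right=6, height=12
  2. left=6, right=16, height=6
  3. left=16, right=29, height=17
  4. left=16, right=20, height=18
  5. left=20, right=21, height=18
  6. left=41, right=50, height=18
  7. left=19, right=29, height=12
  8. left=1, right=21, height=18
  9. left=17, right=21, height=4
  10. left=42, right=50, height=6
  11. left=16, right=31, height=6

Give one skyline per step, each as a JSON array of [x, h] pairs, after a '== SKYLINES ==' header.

== SKYLINES ==
[[1,12],[6,0]]
[[1,12],[6,6],[16,0]]
[[1,12],[6,6],[16,17],[29,0]]
[[1,12],[6,6],[16,18],[20,17],[29,0]]
[[1,12],[6,6],[16,18],[21,17],[29,0]]
[[1,12],[6,6],[16,18],[21,17],[29,0],[41,18],[50,0]]
[[1,12],[6,6],[16,18],[21,17],[29,0],[41,18],[50,0]]
[[1,18],[21,17],[29,0],[41,18],[50,0]]
[[1,18],[21,17],[29,0],[41,18],[50,0]]
[[1,18],[21,17],[29,0],[41,18],[50,0]]
[[1,18],[21,17],[29,6],[31,0],[41,18],[50,0]]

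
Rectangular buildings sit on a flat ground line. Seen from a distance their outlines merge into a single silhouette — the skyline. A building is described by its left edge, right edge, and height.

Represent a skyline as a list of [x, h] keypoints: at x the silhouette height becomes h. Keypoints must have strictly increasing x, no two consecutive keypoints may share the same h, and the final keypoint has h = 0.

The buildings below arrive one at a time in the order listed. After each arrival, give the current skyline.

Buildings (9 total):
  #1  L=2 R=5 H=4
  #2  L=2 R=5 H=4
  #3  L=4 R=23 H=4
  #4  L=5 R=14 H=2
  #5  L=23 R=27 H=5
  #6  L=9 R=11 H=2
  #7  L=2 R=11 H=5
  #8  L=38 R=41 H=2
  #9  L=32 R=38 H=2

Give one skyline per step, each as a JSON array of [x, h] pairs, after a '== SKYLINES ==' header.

== SKYLINES ==
[[2,4],[5,0]]
[[2,4],[5,0]]
[[2,4],[23,0]]
[[2,4],[23,0]]
[[2,4],[23,5],[27,0]]
[[2,4],[23,5],[27,0]]
[[2,5],[11,4],[23,5],[27,0]]
[[2,5],[11,4],[23,5],[27,0],[38,2],[41,0]]
[[2,5],[11,4],[23,5],[27,0],[32,2],[41,0]]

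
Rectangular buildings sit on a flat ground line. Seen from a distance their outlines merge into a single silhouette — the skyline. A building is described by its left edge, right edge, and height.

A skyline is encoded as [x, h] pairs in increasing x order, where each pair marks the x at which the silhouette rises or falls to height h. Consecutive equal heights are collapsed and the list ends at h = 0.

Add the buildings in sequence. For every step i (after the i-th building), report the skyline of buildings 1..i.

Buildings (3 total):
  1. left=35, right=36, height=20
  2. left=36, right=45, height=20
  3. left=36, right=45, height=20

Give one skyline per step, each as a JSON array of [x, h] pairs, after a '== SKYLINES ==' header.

== SKYLINES ==
[[35,20],[36,0]]
[[35,20],[45,0]]
[[35,20],[45,0]]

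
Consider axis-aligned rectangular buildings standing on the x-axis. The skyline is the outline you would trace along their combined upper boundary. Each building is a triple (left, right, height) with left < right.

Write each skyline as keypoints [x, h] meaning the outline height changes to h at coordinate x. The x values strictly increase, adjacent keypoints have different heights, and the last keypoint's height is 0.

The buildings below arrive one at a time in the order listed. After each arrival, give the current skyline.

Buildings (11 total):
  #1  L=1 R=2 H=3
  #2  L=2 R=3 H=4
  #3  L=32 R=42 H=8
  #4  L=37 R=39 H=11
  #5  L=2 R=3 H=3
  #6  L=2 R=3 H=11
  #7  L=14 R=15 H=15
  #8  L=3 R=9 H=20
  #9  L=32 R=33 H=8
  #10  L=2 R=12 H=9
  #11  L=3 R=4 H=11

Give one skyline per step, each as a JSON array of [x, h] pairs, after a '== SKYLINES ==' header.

== SKYLINES ==
[[1,3],[2,0]]
[[1,3],[2,4],[3,0]]
[[1,3],[2,4],[3,0],[32,8],[42,0]]
[[1,3],[2,4],[3,0],[32,8],[37,11],[39,8],[42,0]]
[[1,3],[2,4],[3,0],[32,8],[37,11],[39,8],[42,0]]
[[1,3],[2,11],[3,0],[32,8],[37,11],[39,8],[42,0]]
[[1,3],[2,11],[3,0],[14,15],[15,0],[32,8],[37,11],[39,8],[42,0]]
[[1,3],[2,11],[3,20],[9,0],[14,15],[15,0],[32,8],[37,11],[39,8],[42,0]]
[[1,3],[2,11],[3,20],[9,0],[14,15],[15,0],[32,8],[37,11],[39,8],[42,0]]
[[1,3],[2,11],[3,20],[9,9],[12,0],[14,15],[15,0],[32,8],[37,11],[39,8],[42,0]]
[[1,3],[2,11],[3,20],[9,9],[12,0],[14,15],[15,0],[32,8],[37,11],[39,8],[42,0]]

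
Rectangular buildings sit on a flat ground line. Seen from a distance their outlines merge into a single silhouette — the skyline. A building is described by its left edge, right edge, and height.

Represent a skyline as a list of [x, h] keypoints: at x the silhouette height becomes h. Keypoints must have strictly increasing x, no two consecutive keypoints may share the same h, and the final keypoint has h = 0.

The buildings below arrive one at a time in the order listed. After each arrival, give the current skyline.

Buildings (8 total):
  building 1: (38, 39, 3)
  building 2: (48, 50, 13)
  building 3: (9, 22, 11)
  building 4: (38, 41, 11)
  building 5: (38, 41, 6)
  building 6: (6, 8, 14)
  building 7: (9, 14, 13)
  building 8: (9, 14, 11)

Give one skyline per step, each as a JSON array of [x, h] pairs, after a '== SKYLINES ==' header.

== SKYLINES ==
[[38,3],[39,0]]
[[38,3],[39,0],[48,13],[50,0]]
[[9,11],[22,0],[38,3],[39,0],[48,13],[50,0]]
[[9,11],[22,0],[38,11],[41,0],[48,13],[50,0]]
[[9,11],[22,0],[38,11],[41,0],[48,13],[50,0]]
[[6,14],[8,0],[9,11],[22,0],[38,11],[41,0],[48,13],[50,0]]
[[6,14],[8,0],[9,13],[14,11],[22,0],[38,11],[41,0],[48,13],[50,0]]
[[6,14],[8,0],[9,13],[14,11],[22,0],[38,11],[41,0],[48,13],[50,0]]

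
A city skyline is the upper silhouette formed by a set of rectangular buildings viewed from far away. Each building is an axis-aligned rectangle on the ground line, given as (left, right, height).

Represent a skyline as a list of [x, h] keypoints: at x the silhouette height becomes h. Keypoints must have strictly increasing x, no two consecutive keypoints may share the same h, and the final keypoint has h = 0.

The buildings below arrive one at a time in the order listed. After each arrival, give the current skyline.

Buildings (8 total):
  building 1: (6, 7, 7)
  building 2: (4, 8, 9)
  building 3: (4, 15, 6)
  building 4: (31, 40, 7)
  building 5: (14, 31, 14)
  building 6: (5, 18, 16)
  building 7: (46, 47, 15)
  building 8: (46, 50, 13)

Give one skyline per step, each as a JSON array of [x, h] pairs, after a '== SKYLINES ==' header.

== SKYLINES ==
[[6,7],[7,0]]
[[4,9],[8,0]]
[[4,9],[8,6],[15,0]]
[[4,9],[8,6],[15,0],[31,7],[40,0]]
[[4,9],[8,6],[14,14],[31,7],[40,0]]
[[4,9],[5,16],[18,14],[31,7],[40,0]]
[[4,9],[5,16],[18,14],[31,7],[40,0],[46,15],[47,0]]
[[4,9],[5,16],[18,14],[31,7],[40,0],[46,15],[47,13],[50,0]]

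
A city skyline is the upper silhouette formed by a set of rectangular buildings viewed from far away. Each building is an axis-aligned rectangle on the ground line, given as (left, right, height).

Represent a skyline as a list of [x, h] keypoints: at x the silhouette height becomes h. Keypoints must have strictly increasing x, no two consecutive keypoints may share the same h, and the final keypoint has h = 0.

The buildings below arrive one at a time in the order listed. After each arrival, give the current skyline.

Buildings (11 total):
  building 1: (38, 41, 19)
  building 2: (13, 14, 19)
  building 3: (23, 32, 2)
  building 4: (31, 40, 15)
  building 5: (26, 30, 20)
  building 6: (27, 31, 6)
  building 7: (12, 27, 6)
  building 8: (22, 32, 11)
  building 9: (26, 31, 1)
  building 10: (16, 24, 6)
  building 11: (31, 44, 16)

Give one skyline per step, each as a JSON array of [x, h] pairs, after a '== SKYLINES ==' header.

== SKYLINES ==
[[38,19],[41,0]]
[[13,19],[14,0],[38,19],[41,0]]
[[13,19],[14,0],[23,2],[32,0],[38,19],[41,0]]
[[13,19],[14,0],[23,2],[31,15],[38,19],[41,0]]
[[13,19],[14,0],[23,2],[26,20],[30,2],[31,15],[38,19],[41,0]]
[[13,19],[14,0],[23,2],[26,20],[30,6],[31,15],[38,19],[41,0]]
[[12,6],[13,19],[14,6],[26,20],[30,6],[31,15],[38,19],[41,0]]
[[12,6],[13,19],[14,6],[22,11],[26,20],[30,11],[31,15],[38,19],[41,0]]
[[12,6],[13,19],[14,6],[22,11],[26,20],[30,11],[31,15],[38,19],[41,0]]
[[12,6],[13,19],[14,6],[22,11],[26,20],[30,11],[31,15],[38,19],[41,0]]
[[12,6],[13,19],[14,6],[22,11],[26,20],[30,11],[31,16],[38,19],[41,16],[44,0]]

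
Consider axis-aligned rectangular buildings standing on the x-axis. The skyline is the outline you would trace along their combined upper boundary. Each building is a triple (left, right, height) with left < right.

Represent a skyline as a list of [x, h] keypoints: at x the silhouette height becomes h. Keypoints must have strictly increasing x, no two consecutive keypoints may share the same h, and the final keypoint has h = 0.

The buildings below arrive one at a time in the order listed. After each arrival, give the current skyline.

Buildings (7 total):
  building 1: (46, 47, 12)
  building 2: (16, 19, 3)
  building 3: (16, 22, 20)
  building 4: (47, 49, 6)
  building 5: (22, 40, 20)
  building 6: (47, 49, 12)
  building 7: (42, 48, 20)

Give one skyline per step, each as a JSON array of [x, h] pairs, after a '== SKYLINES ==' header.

== SKYLINES ==
[[46,12],[47,0]]
[[16,3],[19,0],[46,12],[47,0]]
[[16,20],[22,0],[46,12],[47,0]]
[[16,20],[22,0],[46,12],[47,6],[49,0]]
[[16,20],[40,0],[46,12],[47,6],[49,0]]
[[16,20],[40,0],[46,12],[49,0]]
[[16,20],[40,0],[42,20],[48,12],[49,0]]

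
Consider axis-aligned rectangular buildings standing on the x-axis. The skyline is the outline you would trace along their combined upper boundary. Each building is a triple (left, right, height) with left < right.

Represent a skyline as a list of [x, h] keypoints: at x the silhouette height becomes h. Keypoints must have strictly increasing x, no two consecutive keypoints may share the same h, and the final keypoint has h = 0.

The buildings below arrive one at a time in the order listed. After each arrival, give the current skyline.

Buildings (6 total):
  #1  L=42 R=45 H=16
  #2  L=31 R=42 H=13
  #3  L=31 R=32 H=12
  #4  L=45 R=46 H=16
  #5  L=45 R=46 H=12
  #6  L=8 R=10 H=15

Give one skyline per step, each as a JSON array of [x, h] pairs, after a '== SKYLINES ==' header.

== SKYLINES ==
[[42,16],[45,0]]
[[31,13],[42,16],[45,0]]
[[31,13],[42,16],[45,0]]
[[31,13],[42,16],[46,0]]
[[31,13],[42,16],[46,0]]
[[8,15],[10,0],[31,13],[42,16],[46,0]]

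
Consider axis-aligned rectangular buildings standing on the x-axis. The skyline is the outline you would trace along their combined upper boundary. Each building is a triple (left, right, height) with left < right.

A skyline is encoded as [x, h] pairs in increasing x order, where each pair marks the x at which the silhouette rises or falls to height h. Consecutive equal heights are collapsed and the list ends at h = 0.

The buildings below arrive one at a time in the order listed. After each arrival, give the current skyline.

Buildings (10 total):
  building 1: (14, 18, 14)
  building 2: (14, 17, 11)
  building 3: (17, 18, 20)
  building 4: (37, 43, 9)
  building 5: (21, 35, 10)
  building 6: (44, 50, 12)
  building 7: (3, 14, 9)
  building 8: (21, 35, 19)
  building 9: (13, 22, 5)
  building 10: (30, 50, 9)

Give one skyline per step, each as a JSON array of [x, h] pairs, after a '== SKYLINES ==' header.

== SKYLINES ==
[[14,14],[18,0]]
[[14,14],[18,0]]
[[14,14],[17,20],[18,0]]
[[14,14],[17,20],[18,0],[37,9],[43,0]]
[[14,14],[17,20],[18,0],[21,10],[35,0],[37,9],[43,0]]
[[14,14],[17,20],[18,0],[21,10],[35,0],[37,9],[43,0],[44,12],[50,0]]
[[3,9],[14,14],[17,20],[18,0],[21,10],[35,0],[37,9],[43,0],[44,12],[50,0]]
[[3,9],[14,14],[17,20],[18,0],[21,19],[35,0],[37,9],[43,0],[44,12],[50,0]]
[[3,9],[14,14],[17,20],[18,5],[21,19],[35,0],[37,9],[43,0],[44,12],[50,0]]
[[3,9],[14,14],[17,20],[18,5],[21,19],[35,9],[44,12],[50,0]]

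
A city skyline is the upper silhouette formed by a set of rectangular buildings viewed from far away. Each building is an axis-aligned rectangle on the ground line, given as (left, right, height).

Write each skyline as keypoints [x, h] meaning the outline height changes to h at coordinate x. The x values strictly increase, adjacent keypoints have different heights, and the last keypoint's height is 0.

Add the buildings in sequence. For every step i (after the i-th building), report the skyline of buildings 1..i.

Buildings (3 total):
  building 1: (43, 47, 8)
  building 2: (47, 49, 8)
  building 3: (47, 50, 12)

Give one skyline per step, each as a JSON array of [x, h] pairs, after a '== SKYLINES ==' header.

== SKYLINES ==
[[43,8],[47,0]]
[[43,8],[49,0]]
[[43,8],[47,12],[50,0]]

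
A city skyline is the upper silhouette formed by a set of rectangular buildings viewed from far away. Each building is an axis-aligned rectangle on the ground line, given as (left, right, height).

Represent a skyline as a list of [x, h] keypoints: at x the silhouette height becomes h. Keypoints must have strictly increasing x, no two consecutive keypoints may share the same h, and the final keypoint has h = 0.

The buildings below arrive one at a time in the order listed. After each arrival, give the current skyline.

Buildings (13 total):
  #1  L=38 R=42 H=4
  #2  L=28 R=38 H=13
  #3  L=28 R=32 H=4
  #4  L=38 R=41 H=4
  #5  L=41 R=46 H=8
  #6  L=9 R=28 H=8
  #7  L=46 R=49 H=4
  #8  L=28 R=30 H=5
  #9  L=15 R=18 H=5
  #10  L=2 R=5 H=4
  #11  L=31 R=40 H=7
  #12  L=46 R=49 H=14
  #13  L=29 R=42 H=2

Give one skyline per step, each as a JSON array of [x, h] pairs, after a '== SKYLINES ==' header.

== SKYLINES ==
[[38,4],[42,0]]
[[28,13],[38,4],[42,0]]
[[28,13],[38,4],[42,0]]
[[28,13],[38,4],[42,0]]
[[28,13],[38,4],[41,8],[46,0]]
[[9,8],[28,13],[38,4],[41,8],[46,0]]
[[9,8],[28,13],[38,4],[41,8],[46,4],[49,0]]
[[9,8],[28,13],[38,4],[41,8],[46,4],[49,0]]
[[9,8],[28,13],[38,4],[41,8],[46,4],[49,0]]
[[2,4],[5,0],[9,8],[28,13],[38,4],[41,8],[46,4],[49,0]]
[[2,4],[5,0],[9,8],[28,13],[38,7],[40,4],[41,8],[46,4],[49,0]]
[[2,4],[5,0],[9,8],[28,13],[38,7],[40,4],[41,8],[46,14],[49,0]]
[[2,4],[5,0],[9,8],[28,13],[38,7],[40,4],[41,8],[46,14],[49,0]]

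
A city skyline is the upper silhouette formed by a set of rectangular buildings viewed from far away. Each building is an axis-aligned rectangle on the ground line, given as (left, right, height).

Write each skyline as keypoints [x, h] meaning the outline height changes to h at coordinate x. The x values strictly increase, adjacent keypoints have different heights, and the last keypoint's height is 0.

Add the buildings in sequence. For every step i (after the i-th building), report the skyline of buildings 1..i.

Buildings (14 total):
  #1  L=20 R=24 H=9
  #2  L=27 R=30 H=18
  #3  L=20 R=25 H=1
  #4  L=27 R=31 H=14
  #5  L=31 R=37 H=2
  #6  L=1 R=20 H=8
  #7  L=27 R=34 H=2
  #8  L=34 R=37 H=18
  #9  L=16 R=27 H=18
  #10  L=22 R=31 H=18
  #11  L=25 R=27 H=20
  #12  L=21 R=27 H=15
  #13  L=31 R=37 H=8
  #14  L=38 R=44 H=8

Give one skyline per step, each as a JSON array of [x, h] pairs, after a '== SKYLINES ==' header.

== SKYLINES ==
[[20,9],[24,0]]
[[20,9],[24,0],[27,18],[30,0]]
[[20,9],[24,1],[25,0],[27,18],[30,0]]
[[20,9],[24,1],[25,0],[27,18],[30,14],[31,0]]
[[20,9],[24,1],[25,0],[27,18],[30,14],[31,2],[37,0]]
[[1,8],[20,9],[24,1],[25,0],[27,18],[30,14],[31,2],[37,0]]
[[1,8],[20,9],[24,1],[25,0],[27,18],[30,14],[31,2],[37,0]]
[[1,8],[20,9],[24,1],[25,0],[27,18],[30,14],[31,2],[34,18],[37,0]]
[[1,8],[16,18],[30,14],[31,2],[34,18],[37,0]]
[[1,8],[16,18],[31,2],[34,18],[37,0]]
[[1,8],[16,18],[25,20],[27,18],[31,2],[34,18],[37,0]]
[[1,8],[16,18],[25,20],[27,18],[31,2],[34,18],[37,0]]
[[1,8],[16,18],[25,20],[27,18],[31,8],[34,18],[37,0]]
[[1,8],[16,18],[25,20],[27,18],[31,8],[34,18],[37,0],[38,8],[44,0]]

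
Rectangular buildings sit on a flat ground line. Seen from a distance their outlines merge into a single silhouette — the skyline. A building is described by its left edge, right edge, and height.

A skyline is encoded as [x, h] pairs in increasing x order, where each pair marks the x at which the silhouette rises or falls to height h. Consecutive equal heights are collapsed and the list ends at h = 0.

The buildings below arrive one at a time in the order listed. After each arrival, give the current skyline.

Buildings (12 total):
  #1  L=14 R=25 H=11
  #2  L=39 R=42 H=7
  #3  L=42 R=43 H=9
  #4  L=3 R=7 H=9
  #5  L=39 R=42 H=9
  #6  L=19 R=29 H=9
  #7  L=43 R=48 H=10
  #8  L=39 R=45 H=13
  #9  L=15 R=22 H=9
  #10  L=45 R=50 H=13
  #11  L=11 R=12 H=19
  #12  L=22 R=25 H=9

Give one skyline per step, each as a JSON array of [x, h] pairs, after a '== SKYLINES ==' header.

== SKYLINES ==
[[14,11],[25,0]]
[[14,11],[25,0],[39,7],[42,0]]
[[14,11],[25,0],[39,7],[42,9],[43,0]]
[[3,9],[7,0],[14,11],[25,0],[39,7],[42,9],[43,0]]
[[3,9],[7,0],[14,11],[25,0],[39,9],[43,0]]
[[3,9],[7,0],[14,11],[25,9],[29,0],[39,9],[43,0]]
[[3,9],[7,0],[14,11],[25,9],[29,0],[39,9],[43,10],[48,0]]
[[3,9],[7,0],[14,11],[25,9],[29,0],[39,13],[45,10],[48,0]]
[[3,9],[7,0],[14,11],[25,9],[29,0],[39,13],[45,10],[48,0]]
[[3,9],[7,0],[14,11],[25,9],[29,0],[39,13],[50,0]]
[[3,9],[7,0],[11,19],[12,0],[14,11],[25,9],[29,0],[39,13],[50,0]]
[[3,9],[7,0],[11,19],[12,0],[14,11],[25,9],[29,0],[39,13],[50,0]]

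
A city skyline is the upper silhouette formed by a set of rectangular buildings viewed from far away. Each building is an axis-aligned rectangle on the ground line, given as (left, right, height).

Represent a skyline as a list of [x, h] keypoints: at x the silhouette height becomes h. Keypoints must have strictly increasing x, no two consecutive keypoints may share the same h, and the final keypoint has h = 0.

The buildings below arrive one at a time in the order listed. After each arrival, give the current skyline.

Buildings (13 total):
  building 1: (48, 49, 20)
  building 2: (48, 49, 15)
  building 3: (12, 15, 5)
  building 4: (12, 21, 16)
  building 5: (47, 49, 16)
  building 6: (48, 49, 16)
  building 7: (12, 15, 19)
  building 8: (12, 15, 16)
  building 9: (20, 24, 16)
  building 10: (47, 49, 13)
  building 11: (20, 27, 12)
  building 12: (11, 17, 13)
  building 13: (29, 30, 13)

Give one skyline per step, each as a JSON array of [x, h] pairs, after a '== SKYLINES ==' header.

== SKYLINES ==
[[48,20],[49,0]]
[[48,20],[49,0]]
[[12,5],[15,0],[48,20],[49,0]]
[[12,16],[21,0],[48,20],[49,0]]
[[12,16],[21,0],[47,16],[48,20],[49,0]]
[[12,16],[21,0],[47,16],[48,20],[49,0]]
[[12,19],[15,16],[21,0],[47,16],[48,20],[49,0]]
[[12,19],[15,16],[21,0],[47,16],[48,20],[49,0]]
[[12,19],[15,16],[24,0],[47,16],[48,20],[49,0]]
[[12,19],[15,16],[24,0],[47,16],[48,20],[49,0]]
[[12,19],[15,16],[24,12],[27,0],[47,16],[48,20],[49,0]]
[[11,13],[12,19],[15,16],[24,12],[27,0],[47,16],[48,20],[49,0]]
[[11,13],[12,19],[15,16],[24,12],[27,0],[29,13],[30,0],[47,16],[48,20],[49,0]]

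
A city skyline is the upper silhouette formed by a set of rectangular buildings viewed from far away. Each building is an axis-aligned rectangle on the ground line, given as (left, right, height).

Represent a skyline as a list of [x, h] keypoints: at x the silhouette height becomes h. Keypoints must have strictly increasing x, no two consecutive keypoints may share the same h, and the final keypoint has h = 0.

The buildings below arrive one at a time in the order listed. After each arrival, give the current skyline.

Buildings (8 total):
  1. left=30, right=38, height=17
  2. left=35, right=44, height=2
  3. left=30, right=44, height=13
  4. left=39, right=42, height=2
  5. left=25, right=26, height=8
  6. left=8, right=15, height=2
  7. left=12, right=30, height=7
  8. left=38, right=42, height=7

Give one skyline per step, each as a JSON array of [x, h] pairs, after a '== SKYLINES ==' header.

== SKYLINES ==
[[30,17],[38,0]]
[[30,17],[38,2],[44,0]]
[[30,17],[38,13],[44,0]]
[[30,17],[38,13],[44,0]]
[[25,8],[26,0],[30,17],[38,13],[44,0]]
[[8,2],[15,0],[25,8],[26,0],[30,17],[38,13],[44,0]]
[[8,2],[12,7],[25,8],[26,7],[30,17],[38,13],[44,0]]
[[8,2],[12,7],[25,8],[26,7],[30,17],[38,13],[44,0]]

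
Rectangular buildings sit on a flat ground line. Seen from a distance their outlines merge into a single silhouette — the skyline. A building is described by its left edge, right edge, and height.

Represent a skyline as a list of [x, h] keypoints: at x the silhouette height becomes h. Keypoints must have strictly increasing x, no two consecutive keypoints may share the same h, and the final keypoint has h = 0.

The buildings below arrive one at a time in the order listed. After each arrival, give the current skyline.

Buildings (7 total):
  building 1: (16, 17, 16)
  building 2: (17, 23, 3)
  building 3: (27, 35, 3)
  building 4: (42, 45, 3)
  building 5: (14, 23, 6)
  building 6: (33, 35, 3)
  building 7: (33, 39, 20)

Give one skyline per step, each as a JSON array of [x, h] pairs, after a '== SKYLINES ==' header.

== SKYLINES ==
[[16,16],[17,0]]
[[16,16],[17,3],[23,0]]
[[16,16],[17,3],[23,0],[27,3],[35,0]]
[[16,16],[17,3],[23,0],[27,3],[35,0],[42,3],[45,0]]
[[14,6],[16,16],[17,6],[23,0],[27,3],[35,0],[42,3],[45,0]]
[[14,6],[16,16],[17,6],[23,0],[27,3],[35,0],[42,3],[45,0]]
[[14,6],[16,16],[17,6],[23,0],[27,3],[33,20],[39,0],[42,3],[45,0]]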